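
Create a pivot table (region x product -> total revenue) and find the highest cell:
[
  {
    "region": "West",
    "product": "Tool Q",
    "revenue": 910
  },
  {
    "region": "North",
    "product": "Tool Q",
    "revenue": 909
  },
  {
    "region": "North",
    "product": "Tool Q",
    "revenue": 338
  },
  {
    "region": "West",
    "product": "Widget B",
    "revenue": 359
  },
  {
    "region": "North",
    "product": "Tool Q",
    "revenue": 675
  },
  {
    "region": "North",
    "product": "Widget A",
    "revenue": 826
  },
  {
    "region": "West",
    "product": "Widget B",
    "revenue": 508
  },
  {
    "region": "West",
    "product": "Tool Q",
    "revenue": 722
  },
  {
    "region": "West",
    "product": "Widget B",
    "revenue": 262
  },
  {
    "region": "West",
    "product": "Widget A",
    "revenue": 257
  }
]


Pivot: region (rows) x product (columns) -> total revenue

     Tool Q        Widget A      Widget B    
North         1922           826             0  
West          1632           257          1129  

Highest: North / Tool Q = $1922

North / Tool Q = $1922


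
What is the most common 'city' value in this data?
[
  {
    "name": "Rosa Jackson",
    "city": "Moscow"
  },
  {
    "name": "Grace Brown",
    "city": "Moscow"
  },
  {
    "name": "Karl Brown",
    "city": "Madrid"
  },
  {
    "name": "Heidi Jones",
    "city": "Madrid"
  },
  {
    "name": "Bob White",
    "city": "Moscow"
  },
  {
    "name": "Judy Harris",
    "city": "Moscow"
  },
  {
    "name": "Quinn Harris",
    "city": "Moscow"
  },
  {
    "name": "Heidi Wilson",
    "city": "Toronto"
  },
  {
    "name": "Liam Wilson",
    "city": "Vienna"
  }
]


Counting 'city' values across 9 records:

  Moscow: 5 #####
  Madrid: 2 ##
  Toronto: 1 #
  Vienna: 1 #

Most common: Moscow (5 times)

Moscow (5 times)


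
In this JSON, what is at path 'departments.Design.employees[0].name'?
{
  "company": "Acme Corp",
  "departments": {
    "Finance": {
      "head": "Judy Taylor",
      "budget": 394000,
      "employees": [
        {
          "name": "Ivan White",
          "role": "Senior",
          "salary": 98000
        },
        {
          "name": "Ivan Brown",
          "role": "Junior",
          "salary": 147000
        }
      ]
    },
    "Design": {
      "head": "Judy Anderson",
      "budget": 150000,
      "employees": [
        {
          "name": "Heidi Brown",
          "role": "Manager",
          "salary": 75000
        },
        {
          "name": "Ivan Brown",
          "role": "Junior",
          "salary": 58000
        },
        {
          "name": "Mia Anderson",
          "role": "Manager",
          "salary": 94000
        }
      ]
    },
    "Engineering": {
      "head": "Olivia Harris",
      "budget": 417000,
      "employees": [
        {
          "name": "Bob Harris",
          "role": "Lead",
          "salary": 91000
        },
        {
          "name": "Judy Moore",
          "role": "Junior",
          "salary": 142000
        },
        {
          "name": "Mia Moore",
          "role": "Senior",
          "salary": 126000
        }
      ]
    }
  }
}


Path: departments.Design.employees[0].name

Navigate:
  -> departments
  -> Design
  -> employees[0].name = 'Heidi Brown'

Heidi Brown


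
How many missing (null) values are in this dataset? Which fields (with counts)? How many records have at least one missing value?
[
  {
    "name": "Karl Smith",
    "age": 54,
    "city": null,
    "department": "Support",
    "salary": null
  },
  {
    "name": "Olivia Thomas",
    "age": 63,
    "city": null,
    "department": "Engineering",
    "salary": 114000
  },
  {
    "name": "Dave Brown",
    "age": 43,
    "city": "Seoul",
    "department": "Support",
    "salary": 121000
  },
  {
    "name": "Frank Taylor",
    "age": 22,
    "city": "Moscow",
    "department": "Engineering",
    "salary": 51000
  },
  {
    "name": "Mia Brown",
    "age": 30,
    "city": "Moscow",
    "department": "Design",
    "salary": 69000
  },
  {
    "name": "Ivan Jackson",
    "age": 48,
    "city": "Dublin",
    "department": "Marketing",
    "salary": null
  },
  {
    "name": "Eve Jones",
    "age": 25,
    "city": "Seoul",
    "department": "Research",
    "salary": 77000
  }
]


Checking for missing (null) values in 7 records:

  Karl Smith: city, salary
  Olivia Thomas: city
  Dave Brown: complete
  Frank Taylor: complete
  Mia Brown: complete
  Ivan Jackson: salary
  Eve Jones: complete

Per field:
  name: 0 missing
  age: 0 missing
  city: 2 missing
  department: 0 missing
  salary: 2 missing

Total missing values: 4
Records with any missing: 3

4 missing values (city: 2, salary: 2); 3 incomplete records


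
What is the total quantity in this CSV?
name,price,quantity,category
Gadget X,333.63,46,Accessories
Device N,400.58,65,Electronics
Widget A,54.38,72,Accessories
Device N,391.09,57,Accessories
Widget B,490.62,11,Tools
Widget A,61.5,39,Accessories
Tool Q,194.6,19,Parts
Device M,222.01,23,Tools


Computing total quantity:
Values: [46, 65, 72, 57, 11, 39, 19, 23]
Sum = 332

332


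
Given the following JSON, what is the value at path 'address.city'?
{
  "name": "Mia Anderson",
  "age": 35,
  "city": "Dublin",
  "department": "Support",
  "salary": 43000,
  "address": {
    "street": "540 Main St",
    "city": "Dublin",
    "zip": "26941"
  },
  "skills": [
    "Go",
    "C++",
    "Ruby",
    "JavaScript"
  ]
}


Query: address.city
Path: address -> city
Value: Dublin

Dublin


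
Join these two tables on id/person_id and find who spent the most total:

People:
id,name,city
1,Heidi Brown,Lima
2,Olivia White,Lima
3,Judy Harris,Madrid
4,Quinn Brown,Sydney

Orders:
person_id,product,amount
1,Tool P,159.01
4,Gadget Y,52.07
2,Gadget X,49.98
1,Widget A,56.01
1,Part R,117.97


Join on: people.id = orders.person_id

Joined rows:
  Heidi Brown (Lima) bought Tool P for $159.01
  Quinn Brown (Sydney) bought Gadget Y for $52.07
  Olivia White (Lima) bought Gadget X for $49.98
  Heidi Brown (Lima) bought Widget A for $56.01
  Heidi Brown (Lima) bought Part R for $117.97

Total per person:
  Heidi Brown: $332.99
  Quinn Brown: $52.07
  Olivia White: $49.98

Top spender: Heidi Brown ($332.99)

Heidi Brown ($332.99)


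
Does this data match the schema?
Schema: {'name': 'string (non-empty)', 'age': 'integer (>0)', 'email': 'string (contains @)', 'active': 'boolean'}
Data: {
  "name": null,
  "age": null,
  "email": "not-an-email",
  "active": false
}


Validating each field against schema:
  name: FAIL (null is not a string)
  age: FAIL (null is not an integer)
  email: FAIL ("not-an-email" does not contain @)
  active: OK (boolean)

Result: INVALID (3 errors: name, age, email)

INVALID (3 errors: name, age, email)


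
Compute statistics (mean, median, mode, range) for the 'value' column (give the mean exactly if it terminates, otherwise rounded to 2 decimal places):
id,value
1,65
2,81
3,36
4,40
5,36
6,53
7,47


Data: [65, 81, 36, 40, 36, 53, 47]
Count: 7
Sum: 358
Mean: 358/7 ≈ 51.14 (rounded to 2 decimal places)
Sorted: [36, 36, 40, 47, 53, 65, 81]
Median: 47.0
Mode: 36 (2 times)
Range: 81 - 36 = 45
Min: 36, Max: 81

mean≈51.14, median=47.0, mode=36, range=45


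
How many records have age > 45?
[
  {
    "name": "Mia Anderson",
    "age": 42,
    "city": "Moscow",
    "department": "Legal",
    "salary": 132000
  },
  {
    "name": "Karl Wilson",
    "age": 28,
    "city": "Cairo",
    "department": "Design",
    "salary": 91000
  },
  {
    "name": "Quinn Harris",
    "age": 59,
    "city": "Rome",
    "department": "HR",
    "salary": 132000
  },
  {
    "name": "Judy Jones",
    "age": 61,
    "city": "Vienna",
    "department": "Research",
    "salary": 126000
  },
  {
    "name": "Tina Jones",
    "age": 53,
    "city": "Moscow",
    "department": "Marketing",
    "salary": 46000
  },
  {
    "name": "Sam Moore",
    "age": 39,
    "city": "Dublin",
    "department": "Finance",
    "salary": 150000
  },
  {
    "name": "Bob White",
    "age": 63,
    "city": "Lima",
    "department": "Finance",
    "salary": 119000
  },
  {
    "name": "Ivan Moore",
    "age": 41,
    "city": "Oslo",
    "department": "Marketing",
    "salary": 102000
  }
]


Data: 8 records
Condition: age > 45

Checking each record:
  Mia Anderson: 42
  Karl Wilson: 28
  Quinn Harris: 59 MATCH
  Judy Jones: 61 MATCH
  Tina Jones: 53 MATCH
  Sam Moore: 39
  Bob White: 63 MATCH
  Ivan Moore: 41

Count: 4

4


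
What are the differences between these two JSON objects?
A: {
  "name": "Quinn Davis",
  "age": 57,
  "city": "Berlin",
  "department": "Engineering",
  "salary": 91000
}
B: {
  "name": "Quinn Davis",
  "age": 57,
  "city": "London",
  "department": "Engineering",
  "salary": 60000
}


Comparing each field (in key order):
  name: same
  age: same
  city: DIFFERENT
  department: same
  salary: DIFFERENT
Differences:
  city: Berlin -> London
  salary: 91000 -> 60000

2 field(s) changed

2 changes: city, salary


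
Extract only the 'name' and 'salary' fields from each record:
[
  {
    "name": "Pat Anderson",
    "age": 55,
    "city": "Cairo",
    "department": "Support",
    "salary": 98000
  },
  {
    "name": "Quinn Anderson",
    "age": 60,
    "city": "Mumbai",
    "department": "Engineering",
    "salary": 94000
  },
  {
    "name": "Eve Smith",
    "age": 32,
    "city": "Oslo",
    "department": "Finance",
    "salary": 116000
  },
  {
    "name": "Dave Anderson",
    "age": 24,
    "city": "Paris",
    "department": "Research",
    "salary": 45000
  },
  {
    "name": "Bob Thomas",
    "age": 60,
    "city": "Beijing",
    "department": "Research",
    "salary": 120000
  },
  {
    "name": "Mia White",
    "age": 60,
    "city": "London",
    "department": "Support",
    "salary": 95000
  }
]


Original: 6 records with fields: name, age, city, department, salary
Keep: ['name', 'salary']
Drop: ['age', 'city', 'department']
Result: 6 records, 2 fields each

[
  {
    "name": "Pat Anderson",
    "salary": 98000
  },
  {
    "name": "Quinn Anderson",
    "salary": 94000
  },
  {
    "name": "Eve Smith",
    "salary": 116000
  },
  {
    "name": "Dave Anderson",
    "salary": 45000
  },
  {
    "name": "Bob Thomas",
    "salary": 120000
  },
  {
    "name": "Mia White",
    "salary": 95000
  }
]


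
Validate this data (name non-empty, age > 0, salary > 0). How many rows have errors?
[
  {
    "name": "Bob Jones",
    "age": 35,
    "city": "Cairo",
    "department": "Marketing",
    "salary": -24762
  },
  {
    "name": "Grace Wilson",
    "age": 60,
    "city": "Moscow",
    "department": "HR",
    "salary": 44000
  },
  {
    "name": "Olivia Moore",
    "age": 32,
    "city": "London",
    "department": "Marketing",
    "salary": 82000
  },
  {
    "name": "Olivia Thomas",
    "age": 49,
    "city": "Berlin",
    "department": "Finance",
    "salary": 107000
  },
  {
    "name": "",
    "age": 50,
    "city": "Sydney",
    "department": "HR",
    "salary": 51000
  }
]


Validating 5 records:
Rules: name non-empty, age > 0, salary > 0

  Row 1 (Bob Jones): negative salary: -24762
  Row 2 (Grace Wilson): OK
  Row 3 (Olivia Moore): OK
  Row 4 (Olivia Thomas): OK
  Row 5 (???): empty name

Total errors: 2

2 errors


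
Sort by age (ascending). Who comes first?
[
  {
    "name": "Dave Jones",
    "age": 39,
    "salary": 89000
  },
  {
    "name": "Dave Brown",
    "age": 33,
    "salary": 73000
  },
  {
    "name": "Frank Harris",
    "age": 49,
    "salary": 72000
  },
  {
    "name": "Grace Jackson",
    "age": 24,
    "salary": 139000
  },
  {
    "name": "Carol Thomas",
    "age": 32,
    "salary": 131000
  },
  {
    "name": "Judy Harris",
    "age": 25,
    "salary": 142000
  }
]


Sort by: age (ascending)

Sorted order:
  1. Grace Jackson (age = 24)
  2. Judy Harris (age = 25)
  3. Carol Thomas (age = 32)
  4. Dave Brown (age = 33)
  5. Dave Jones (age = 39)
  6. Frank Harris (age = 49)

First: Grace Jackson

Grace Jackson


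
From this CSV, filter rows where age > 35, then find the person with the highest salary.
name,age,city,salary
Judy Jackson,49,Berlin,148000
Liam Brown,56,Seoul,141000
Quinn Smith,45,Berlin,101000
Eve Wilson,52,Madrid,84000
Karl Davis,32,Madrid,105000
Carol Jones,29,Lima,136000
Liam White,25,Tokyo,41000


Filter: age > 35
Sort by: salary (descending)

Filtered records (4):
  Judy Jackson, age 49, salary $148000
  Liam Brown, age 56, salary $141000
  Quinn Smith, age 45, salary $101000
  Eve Wilson, age 52, salary $84000

Highest salary: Judy Jackson ($148000)

Judy Jackson


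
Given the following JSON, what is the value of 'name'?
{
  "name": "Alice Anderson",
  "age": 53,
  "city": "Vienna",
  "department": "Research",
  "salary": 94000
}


Looking up field 'name'
Value: Alice Anderson

Alice Anderson


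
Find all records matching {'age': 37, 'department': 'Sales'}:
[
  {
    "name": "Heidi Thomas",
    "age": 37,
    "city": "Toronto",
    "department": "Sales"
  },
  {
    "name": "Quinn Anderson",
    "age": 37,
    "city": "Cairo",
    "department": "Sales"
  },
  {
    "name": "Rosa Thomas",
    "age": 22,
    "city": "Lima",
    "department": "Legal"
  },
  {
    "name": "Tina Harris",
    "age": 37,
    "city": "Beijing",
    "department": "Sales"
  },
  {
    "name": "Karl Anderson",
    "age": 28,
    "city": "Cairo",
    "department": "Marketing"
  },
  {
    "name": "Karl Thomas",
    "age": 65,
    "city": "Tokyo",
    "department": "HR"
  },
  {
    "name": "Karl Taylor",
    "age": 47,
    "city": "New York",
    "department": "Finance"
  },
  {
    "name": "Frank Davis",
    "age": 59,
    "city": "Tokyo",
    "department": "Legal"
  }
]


Search criteria: {'age': 37, 'department': 'Sales'}

Checking 8 records:
  Heidi Thomas: {age: 37, department: Sales} <-- MATCH
  Quinn Anderson: {age: 37, department: Sales} <-- MATCH
  Rosa Thomas: {age: 22, department: Legal}
  Tina Harris: {age: 37, department: Sales} <-- MATCH
  Karl Anderson: {age: 28, department: Marketing}
  Karl Thomas: {age: 65, department: HR}
  Karl Taylor: {age: 47, department: Finance}
  Frank Davis: {age: 59, department: Legal}

Matches: ["Heidi Thomas", "Quinn Anderson", "Tina Harris"]

["Heidi Thomas", "Quinn Anderson", "Tina Harris"]


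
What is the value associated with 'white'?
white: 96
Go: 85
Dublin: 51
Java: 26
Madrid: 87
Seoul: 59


Looking up key 'white'
Value: 96

96


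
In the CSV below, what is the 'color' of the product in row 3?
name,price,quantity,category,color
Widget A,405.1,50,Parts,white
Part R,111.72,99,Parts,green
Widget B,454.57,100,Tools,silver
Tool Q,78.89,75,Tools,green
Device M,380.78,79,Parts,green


Query: Row 3 ('Widget B'), column 'color'
Value: silver

silver


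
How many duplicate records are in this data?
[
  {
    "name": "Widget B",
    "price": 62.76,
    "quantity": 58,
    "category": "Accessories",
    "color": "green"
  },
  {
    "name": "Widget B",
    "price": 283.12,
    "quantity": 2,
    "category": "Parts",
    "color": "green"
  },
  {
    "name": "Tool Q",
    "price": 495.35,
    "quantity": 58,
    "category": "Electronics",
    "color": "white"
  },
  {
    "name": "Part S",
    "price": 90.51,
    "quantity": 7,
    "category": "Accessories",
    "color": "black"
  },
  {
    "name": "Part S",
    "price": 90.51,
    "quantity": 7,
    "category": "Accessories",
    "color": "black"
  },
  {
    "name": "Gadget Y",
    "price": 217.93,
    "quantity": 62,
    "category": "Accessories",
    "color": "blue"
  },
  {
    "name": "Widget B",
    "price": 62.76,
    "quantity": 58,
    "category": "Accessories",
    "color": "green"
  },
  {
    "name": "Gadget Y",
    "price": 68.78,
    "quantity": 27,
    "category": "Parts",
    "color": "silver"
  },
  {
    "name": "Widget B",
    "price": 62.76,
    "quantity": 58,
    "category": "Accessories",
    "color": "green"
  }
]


Checking 9 records for duplicates:

  Row 1: Widget B ($62.76, qty 58)
  Row 2: Widget B ($283.12, qty 2)
  Row 3: Tool Q ($495.35, qty 58)
  Row 4: Part S ($90.51, qty 7)
  Row 5: Part S ($90.51, qty 7) <-- DUPLICATE
  Row 6: Gadget Y ($217.93, qty 62)
  Row 7: Widget B ($62.76, qty 58) <-- DUPLICATE
  Row 8: Gadget Y ($68.78, qty 27)
  Row 9: Widget B ($62.76, qty 58) <-- DUPLICATE

Duplicates found: 3
Unique records: 6

3 duplicates, 6 unique


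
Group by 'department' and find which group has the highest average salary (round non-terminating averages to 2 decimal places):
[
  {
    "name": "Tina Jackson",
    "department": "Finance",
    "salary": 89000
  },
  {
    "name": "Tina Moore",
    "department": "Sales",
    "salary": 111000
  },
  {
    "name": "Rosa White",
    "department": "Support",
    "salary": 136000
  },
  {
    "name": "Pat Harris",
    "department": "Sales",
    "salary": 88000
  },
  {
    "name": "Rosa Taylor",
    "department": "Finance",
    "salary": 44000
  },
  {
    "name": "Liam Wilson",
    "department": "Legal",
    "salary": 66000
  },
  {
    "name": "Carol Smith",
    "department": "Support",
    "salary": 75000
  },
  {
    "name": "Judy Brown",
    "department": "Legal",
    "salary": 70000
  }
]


Group by: department

Groups:
  Finance: 2 people, avg salary = 133000/2 = $66500
  Legal: 2 people, avg salary = 136000/2 = $68000
  Sales: 2 people, avg salary = 199000/2 = $99500
  Support: 2 people, avg salary = 211000/2 = $105500

Highest average salary: Support ($105500)

Support ($105500)


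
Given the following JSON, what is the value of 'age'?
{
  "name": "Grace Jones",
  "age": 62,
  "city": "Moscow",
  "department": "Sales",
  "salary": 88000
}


Looking up field 'age'
Value: 62

62


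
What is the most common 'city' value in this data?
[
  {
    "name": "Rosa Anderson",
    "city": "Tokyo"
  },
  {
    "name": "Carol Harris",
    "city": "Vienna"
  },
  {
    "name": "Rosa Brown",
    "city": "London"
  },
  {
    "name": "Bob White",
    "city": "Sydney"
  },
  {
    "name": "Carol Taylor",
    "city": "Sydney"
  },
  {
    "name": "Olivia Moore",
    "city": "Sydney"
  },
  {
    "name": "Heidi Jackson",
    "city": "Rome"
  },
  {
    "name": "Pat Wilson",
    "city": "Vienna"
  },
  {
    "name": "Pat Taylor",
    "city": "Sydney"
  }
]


Counting 'city' values across 9 records:

  Sydney: 4 ####
  Vienna: 2 ##
  Tokyo: 1 #
  London: 1 #
  Rome: 1 #

Most common: Sydney (4 times)

Sydney (4 times)


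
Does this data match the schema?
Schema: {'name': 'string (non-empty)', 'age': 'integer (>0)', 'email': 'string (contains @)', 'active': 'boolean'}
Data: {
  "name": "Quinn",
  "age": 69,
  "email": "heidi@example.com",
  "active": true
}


Validating each field against schema:
  name: OK (non-empty string)
  age: OK (positive integer)
  email: OK (string with @)
  active: OK (boolean)

Result: VALID

VALID


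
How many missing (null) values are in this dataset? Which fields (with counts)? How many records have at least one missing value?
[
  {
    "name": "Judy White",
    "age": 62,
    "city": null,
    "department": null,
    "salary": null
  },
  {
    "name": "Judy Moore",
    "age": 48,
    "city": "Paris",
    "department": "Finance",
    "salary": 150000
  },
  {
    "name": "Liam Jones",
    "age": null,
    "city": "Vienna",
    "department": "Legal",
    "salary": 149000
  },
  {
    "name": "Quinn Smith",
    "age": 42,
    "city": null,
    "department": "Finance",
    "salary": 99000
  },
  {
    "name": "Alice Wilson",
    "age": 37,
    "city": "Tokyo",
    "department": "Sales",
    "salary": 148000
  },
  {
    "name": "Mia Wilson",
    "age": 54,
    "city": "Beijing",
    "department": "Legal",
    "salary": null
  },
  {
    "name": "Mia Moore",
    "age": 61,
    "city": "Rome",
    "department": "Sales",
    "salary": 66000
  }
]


Checking for missing (null) values in 7 records:

  Judy White: city, department, salary
  Judy Moore: complete
  Liam Jones: age
  Quinn Smith: city
  Alice Wilson: complete
  Mia Wilson: salary
  Mia Moore: complete

Per field:
  name: 0 missing
  age: 1 missing
  city: 2 missing
  department: 1 missing
  salary: 2 missing

Total missing values: 6
Records with any missing: 4

6 missing values (age: 1, city: 2, department: 1, salary: 2); 4 incomplete records


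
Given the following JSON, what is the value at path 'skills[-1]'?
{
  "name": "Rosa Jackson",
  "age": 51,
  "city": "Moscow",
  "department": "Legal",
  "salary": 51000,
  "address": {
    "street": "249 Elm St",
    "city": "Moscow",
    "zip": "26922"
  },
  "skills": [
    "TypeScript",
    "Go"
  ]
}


Query: skills[-1]
Path: skills -> last element
Value: Go

Go


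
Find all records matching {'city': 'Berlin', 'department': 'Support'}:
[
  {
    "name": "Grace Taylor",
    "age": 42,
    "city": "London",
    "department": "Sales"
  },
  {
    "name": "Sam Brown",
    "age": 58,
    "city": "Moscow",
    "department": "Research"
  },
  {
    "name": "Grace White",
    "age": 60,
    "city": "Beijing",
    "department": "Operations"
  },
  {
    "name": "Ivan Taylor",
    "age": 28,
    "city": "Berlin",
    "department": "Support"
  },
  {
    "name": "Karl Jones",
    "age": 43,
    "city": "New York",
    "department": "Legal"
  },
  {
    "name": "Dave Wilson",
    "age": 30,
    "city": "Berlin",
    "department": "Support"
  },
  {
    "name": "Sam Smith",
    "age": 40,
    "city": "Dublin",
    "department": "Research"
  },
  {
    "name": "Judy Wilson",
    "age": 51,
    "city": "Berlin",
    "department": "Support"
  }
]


Search criteria: {'city': 'Berlin', 'department': 'Support'}

Checking 8 records:
  Grace Taylor: {city: London, department: Sales}
  Sam Brown: {city: Moscow, department: Research}
  Grace White: {city: Beijing, department: Operations}
  Ivan Taylor: {city: Berlin, department: Support} <-- MATCH
  Karl Jones: {city: New York, department: Legal}
  Dave Wilson: {city: Berlin, department: Support} <-- MATCH
  Sam Smith: {city: Dublin, department: Research}
  Judy Wilson: {city: Berlin, department: Support} <-- MATCH

Matches: ["Ivan Taylor", "Dave Wilson", "Judy Wilson"]

["Ivan Taylor", "Dave Wilson", "Judy Wilson"]


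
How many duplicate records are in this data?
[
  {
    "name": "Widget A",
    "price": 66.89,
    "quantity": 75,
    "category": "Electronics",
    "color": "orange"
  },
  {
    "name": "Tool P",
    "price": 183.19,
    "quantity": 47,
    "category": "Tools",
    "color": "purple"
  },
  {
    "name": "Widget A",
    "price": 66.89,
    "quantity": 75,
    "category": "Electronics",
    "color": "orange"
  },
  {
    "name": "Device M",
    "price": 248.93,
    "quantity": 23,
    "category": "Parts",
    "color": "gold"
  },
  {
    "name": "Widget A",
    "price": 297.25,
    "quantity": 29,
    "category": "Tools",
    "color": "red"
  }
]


Checking 5 records for duplicates:

  Row 1: Widget A ($66.89, qty 75)
  Row 2: Tool P ($183.19, qty 47)
  Row 3: Widget A ($66.89, qty 75) <-- DUPLICATE
  Row 4: Device M ($248.93, qty 23)
  Row 5: Widget A ($297.25, qty 29)

Duplicates found: 1
Unique records: 4

1 duplicates, 4 unique


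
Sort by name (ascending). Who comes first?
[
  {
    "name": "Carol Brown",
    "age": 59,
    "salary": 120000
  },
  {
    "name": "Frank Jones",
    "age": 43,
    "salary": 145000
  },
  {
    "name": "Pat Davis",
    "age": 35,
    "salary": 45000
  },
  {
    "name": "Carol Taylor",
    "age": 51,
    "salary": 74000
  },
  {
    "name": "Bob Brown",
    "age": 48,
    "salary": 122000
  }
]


Sort by: name (ascending)

Sorted order:
  1. Bob Brown (name = Bob Brown)
  2. Carol Brown (name = Carol Brown)
  3. Carol Taylor (name = Carol Taylor)
  4. Frank Jones (name = Frank Jones)
  5. Pat Davis (name = Pat Davis)

First: Bob Brown

Bob Brown


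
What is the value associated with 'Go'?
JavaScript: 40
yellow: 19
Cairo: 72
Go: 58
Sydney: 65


Looking up key 'Go'
Value: 58

58


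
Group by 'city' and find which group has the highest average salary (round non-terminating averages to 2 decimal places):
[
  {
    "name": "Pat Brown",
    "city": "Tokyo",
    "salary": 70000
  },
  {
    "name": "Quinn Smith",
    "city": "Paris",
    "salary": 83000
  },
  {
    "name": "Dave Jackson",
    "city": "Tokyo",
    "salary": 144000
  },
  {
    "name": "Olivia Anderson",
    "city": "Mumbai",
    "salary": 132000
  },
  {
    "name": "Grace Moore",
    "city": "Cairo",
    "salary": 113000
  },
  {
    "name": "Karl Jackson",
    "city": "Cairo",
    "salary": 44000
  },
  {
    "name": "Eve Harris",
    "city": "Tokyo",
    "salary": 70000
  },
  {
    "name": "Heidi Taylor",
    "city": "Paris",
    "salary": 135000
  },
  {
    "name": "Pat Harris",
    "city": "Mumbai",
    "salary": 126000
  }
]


Group by: city

Groups:
  Cairo: 2 people, avg salary = 157000/2 = $78500
  Mumbai: 2 people, avg salary = 258000/2 = $129000
  Paris: 2 people, avg salary = 218000/2 = $109000
  Tokyo: 3 people, avg salary = 284000/3 ≈ $94666.67

Highest average salary: Mumbai ($129000)

Mumbai ($129000)


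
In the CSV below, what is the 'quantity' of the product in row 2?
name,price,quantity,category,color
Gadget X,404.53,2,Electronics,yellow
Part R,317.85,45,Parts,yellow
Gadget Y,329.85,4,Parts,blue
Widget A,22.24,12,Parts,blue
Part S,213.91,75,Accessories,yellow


Query: Row 2 ('Part R'), column 'quantity'
Value: 45

45


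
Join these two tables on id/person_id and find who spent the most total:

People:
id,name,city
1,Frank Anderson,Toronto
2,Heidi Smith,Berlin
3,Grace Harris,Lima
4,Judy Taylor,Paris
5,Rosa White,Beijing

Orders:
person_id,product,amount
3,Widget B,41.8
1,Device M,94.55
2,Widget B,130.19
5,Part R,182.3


Join on: people.id = orders.person_id

Joined rows:
  Grace Harris (Lima) bought Widget B for $41.8
  Frank Anderson (Toronto) bought Device M for $94.55
  Heidi Smith (Berlin) bought Widget B for $130.19
  Rosa White (Beijing) bought Part R for $182.3

Total per person:
  Rosa White: $182.30
  Heidi Smith: $130.19
  Frank Anderson: $94.55
  Grace Harris: $41.80

Top spender: Rosa White ($182.30)

Rosa White ($182.30)


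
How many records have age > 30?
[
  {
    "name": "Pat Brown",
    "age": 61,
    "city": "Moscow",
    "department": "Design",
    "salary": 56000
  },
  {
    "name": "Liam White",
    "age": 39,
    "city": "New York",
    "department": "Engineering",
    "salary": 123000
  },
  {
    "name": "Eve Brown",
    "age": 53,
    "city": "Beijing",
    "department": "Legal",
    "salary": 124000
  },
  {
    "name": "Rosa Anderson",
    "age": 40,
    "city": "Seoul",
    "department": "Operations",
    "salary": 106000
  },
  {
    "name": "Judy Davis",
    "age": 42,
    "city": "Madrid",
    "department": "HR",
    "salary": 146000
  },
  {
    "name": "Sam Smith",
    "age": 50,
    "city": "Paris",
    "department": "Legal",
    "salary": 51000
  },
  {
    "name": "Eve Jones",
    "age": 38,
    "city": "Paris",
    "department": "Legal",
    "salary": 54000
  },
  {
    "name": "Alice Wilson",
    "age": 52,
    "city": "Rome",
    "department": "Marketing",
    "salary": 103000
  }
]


Data: 8 records
Condition: age > 30

Checking each record:
  Pat Brown: 61 MATCH
  Liam White: 39 MATCH
  Eve Brown: 53 MATCH
  Rosa Anderson: 40 MATCH
  Judy Davis: 42 MATCH
  Sam Smith: 50 MATCH
  Eve Jones: 38 MATCH
  Alice Wilson: 52 MATCH

Count: 8

8


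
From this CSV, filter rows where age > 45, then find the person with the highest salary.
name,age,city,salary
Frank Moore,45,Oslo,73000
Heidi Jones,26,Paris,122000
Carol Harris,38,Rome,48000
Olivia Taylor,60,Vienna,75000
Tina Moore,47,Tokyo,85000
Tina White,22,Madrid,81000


Filter: age > 45
Sort by: salary (descending)

Filtered records (2):
  Tina Moore, age 47, salary $85000
  Olivia Taylor, age 60, salary $75000

Highest salary: Tina Moore ($85000)

Tina Moore


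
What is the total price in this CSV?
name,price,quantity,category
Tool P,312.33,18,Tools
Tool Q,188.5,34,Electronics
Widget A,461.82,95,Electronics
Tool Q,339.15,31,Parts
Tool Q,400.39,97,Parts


Computing total price:
Values: [312.33, 188.5, 461.82, 339.15, 400.39]
Sum = 1702.19

1702.19


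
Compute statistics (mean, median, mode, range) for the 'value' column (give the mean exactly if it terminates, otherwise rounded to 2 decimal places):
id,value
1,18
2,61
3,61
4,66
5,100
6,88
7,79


Data: [18, 61, 61, 66, 100, 88, 79]
Count: 7
Sum: 473
Mean: 473/7 ≈ 67.57 (rounded to 2 decimal places)
Sorted: [18, 61, 61, 66, 79, 88, 100]
Median: 66.0
Mode: 61 (2 times)
Range: 100 - 18 = 82
Min: 18, Max: 100

mean≈67.57, median=66.0, mode=61, range=82


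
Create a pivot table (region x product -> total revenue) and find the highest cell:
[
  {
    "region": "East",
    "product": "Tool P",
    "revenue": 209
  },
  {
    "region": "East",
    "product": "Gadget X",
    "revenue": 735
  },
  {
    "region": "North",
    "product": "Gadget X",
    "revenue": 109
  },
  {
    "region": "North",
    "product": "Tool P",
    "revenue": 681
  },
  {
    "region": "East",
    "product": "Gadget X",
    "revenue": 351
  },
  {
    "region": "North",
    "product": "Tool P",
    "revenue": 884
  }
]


Pivot: region (rows) x product (columns) -> total revenue

     Gadget X      Tool P      
East          1086           209  
North          109          1565  

Highest: North / Tool P = $1565

North / Tool P = $1565


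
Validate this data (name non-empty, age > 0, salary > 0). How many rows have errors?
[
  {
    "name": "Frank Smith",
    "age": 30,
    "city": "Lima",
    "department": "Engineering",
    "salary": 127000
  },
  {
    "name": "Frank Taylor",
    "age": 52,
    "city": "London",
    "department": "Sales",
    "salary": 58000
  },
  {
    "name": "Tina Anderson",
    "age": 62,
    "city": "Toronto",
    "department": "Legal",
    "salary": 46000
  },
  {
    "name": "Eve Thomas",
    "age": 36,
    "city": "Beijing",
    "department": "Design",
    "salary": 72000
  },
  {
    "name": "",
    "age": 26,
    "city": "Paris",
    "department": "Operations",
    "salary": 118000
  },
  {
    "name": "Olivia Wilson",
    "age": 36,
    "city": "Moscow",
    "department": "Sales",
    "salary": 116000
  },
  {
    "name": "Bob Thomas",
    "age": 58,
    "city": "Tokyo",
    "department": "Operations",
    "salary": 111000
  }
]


Validating 7 records:
Rules: name non-empty, age > 0, salary > 0

  Row 1 (Frank Smith): OK
  Row 2 (Frank Taylor): OK
  Row 3 (Tina Anderson): OK
  Row 4 (Eve Thomas): OK
  Row 5 (???): empty name
  Row 6 (Olivia Wilson): OK
  Row 7 (Bob Thomas): OK

Total errors: 1

1 errors


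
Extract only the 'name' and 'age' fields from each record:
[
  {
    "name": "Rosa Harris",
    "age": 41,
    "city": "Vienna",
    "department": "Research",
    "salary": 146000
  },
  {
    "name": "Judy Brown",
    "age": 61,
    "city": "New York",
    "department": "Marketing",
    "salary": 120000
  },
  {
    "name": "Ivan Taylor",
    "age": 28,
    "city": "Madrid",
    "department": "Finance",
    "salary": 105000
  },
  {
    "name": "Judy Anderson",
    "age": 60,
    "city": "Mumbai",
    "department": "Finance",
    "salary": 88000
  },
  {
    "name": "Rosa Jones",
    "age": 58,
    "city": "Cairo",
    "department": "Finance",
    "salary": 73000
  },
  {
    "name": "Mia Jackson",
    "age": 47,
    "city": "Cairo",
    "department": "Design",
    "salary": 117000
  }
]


Original: 6 records with fields: name, age, city, department, salary
Keep: ['name', 'age']
Drop: ['city', 'department', 'salary']
Result: 6 records, 2 fields each

[
  {
    "name": "Rosa Harris",
    "age": 41
  },
  {
    "name": "Judy Brown",
    "age": 61
  },
  {
    "name": "Ivan Taylor",
    "age": 28
  },
  {
    "name": "Judy Anderson",
    "age": 60
  },
  {
    "name": "Rosa Jones",
    "age": 58
  },
  {
    "name": "Mia Jackson",
    "age": 47
  }
]


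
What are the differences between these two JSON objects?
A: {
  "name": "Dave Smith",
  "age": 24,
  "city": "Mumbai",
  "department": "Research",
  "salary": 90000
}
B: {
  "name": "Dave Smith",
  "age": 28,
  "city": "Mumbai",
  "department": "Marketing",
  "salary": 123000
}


Comparing each field (in key order):
  name: same
  age: DIFFERENT
  city: same
  department: DIFFERENT
  salary: DIFFERENT
Differences:
  age: 24 -> 28
  department: Research -> Marketing
  salary: 90000 -> 123000

3 field(s) changed

3 changes: age, department, salary


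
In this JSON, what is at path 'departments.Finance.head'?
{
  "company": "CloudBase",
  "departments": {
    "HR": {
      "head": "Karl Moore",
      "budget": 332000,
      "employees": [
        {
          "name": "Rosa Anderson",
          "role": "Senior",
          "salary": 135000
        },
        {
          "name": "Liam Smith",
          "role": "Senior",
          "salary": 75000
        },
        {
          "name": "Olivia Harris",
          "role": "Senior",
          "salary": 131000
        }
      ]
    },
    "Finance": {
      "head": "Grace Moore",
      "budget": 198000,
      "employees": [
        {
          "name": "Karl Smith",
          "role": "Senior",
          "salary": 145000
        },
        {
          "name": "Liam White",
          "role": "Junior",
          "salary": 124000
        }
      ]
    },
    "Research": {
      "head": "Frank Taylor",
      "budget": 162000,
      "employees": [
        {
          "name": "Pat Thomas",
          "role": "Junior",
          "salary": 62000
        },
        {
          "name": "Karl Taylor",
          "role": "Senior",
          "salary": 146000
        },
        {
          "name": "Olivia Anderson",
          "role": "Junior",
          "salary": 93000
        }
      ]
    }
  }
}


Path: departments.Finance.head

Navigate:
  -> departments
  -> Finance
  -> head = 'Grace Moore'

Grace Moore


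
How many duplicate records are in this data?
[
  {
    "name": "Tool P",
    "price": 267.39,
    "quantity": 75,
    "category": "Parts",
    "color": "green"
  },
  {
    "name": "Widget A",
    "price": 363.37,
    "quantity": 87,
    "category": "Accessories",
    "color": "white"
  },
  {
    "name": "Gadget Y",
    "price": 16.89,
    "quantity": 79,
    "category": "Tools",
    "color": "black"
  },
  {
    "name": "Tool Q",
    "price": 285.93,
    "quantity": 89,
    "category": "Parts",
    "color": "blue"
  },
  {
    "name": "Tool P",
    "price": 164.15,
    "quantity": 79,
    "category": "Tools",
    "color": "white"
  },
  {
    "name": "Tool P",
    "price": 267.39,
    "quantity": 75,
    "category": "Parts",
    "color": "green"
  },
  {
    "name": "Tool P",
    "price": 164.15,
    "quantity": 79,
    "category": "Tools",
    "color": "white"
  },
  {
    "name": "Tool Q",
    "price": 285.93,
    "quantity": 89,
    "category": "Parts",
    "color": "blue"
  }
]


Checking 8 records for duplicates:

  Row 1: Tool P ($267.39, qty 75)
  Row 2: Widget A ($363.37, qty 87)
  Row 3: Gadget Y ($16.89, qty 79)
  Row 4: Tool Q ($285.93, qty 89)
  Row 5: Tool P ($164.15, qty 79)
  Row 6: Tool P ($267.39, qty 75) <-- DUPLICATE
  Row 7: Tool P ($164.15, qty 79) <-- DUPLICATE
  Row 8: Tool Q ($285.93, qty 89) <-- DUPLICATE

Duplicates found: 3
Unique records: 5

3 duplicates, 5 unique


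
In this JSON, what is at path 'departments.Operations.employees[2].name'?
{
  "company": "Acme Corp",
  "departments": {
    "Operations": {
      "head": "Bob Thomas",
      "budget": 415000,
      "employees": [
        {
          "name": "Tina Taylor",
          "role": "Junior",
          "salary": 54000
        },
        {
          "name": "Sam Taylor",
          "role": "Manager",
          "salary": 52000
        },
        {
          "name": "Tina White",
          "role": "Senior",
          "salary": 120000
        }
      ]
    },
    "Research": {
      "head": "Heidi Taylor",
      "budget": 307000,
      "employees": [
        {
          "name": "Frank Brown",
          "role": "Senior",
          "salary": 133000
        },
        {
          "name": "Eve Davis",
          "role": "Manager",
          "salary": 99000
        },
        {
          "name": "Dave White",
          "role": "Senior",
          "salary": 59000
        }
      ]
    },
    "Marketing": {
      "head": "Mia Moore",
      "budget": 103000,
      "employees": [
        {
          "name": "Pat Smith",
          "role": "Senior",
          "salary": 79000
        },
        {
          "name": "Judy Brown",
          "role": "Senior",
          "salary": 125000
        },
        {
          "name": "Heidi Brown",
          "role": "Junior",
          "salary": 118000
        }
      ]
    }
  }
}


Path: departments.Operations.employees[2].name

Navigate:
  -> departments
  -> Operations
  -> employees[2].name = 'Tina White'

Tina White


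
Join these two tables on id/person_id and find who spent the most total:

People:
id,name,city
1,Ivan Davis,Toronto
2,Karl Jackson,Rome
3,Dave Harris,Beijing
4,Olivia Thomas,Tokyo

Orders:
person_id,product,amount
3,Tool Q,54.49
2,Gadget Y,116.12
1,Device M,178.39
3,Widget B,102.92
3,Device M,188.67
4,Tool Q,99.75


Join on: people.id = orders.person_id

Joined rows:
  Dave Harris (Beijing) bought Tool Q for $54.49
  Karl Jackson (Rome) bought Gadget Y for $116.12
  Ivan Davis (Toronto) bought Device M for $178.39
  Dave Harris (Beijing) bought Widget B for $102.92
  Dave Harris (Beijing) bought Device M for $188.67
  Olivia Thomas (Tokyo) bought Tool Q for $99.75

Total per person:
  Dave Harris: $346.08
  Ivan Davis: $178.39
  Karl Jackson: $116.12
  Olivia Thomas: $99.75

Top spender: Dave Harris ($346.08)

Dave Harris ($346.08)


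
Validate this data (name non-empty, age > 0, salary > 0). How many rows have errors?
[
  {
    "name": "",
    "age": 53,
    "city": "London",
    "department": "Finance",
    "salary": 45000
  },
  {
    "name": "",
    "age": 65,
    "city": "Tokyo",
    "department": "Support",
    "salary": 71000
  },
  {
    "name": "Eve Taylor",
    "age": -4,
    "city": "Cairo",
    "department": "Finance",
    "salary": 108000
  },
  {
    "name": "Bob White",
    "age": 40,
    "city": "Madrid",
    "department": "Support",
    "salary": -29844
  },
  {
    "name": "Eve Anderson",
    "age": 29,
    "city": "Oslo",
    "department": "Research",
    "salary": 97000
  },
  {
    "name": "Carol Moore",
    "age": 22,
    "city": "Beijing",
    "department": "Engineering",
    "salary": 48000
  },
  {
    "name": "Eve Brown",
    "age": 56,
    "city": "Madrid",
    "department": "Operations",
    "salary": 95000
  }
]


Validating 7 records:
Rules: name non-empty, age > 0, salary > 0

  Row 1 (???): empty name
  Row 2 (???): empty name
  Row 3 (Eve Taylor): negative age: -4
  Row 4 (Bob White): negative salary: -29844
  Row 5 (Eve Anderson): OK
  Row 6 (Carol Moore): OK
  Row 7 (Eve Brown): OK

Total errors: 4

4 errors


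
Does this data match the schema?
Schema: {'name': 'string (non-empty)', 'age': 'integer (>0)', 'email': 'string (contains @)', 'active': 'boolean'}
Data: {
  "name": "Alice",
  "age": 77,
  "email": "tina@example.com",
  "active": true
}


Validating each field against schema:
  name: OK (non-empty string)
  age: OK (positive integer)
  email: OK (string with @)
  active: OK (boolean)

Result: VALID

VALID


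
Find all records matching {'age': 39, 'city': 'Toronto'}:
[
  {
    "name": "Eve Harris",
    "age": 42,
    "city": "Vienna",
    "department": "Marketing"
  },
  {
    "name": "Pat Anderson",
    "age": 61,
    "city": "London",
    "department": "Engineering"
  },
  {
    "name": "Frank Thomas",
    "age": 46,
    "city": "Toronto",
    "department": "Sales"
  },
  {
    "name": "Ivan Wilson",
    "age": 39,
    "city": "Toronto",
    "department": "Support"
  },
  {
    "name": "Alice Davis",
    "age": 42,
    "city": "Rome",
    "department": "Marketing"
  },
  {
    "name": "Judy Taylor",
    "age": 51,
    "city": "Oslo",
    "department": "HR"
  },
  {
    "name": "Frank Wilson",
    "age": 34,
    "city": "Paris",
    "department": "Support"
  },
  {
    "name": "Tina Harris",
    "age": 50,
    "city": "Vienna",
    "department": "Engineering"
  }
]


Search criteria: {'age': 39, 'city': 'Toronto'}

Checking 8 records:
  Eve Harris: {age: 42, city: Vienna}
  Pat Anderson: {age: 61, city: London}
  Frank Thomas: {age: 46, city: Toronto}
  Ivan Wilson: {age: 39, city: Toronto} <-- MATCH
  Alice Davis: {age: 42, city: Rome}
  Judy Taylor: {age: 51, city: Oslo}
  Frank Wilson: {age: 34, city: Paris}
  Tina Harris: {age: 50, city: Vienna}

Matches: ["Ivan Wilson"]

["Ivan Wilson"]
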